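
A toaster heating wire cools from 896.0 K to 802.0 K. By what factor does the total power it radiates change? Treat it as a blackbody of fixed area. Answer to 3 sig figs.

P ∝ T⁴, so P₂/P₁ = (T₂/T₁)⁴ = (802.0/896.0)⁴ = (0.895089)⁴ = 0.642.

P₂/P₁ ≈ 0.642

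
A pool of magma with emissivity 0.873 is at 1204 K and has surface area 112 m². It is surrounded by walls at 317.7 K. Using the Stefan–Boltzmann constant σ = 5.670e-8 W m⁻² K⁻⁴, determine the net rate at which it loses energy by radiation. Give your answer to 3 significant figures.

Area A = 112 m².
Net radiated power P_net = εσA(T⁴ − T₀⁴) = 0.873×5.670×10⁻⁸×112×(1204⁴ − 317.7⁴).
T⁴ − T₀⁴ = 2.10139×10¹² − 1.01875×10¹⁰ = 2.09120×10¹² K⁴, so P_net = 1.16×10⁷ W.

Net loss ≈ 1.16×10⁷ W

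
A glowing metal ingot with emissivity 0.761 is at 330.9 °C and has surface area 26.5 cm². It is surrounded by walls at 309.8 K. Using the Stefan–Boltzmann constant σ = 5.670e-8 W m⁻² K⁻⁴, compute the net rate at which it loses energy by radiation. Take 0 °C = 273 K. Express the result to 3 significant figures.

T = 330.9 °C + 273 = 603.9 K.
Area A = 26.5 cm² = 2.65×10⁻³ m².
Net radiated power P_net = εσA(T⁴ − T₀⁴) = 0.761×5.670×10⁻⁸×2.65×10⁻³×(603.9⁴ − 309.8⁴).
T⁴ − T₀⁴ = 1.33003×10¹¹ − 9.21140×10⁹ = 1.23792×10¹¹ K⁴, so P_net = 14.2 W.

Net loss ≈ 14.2 W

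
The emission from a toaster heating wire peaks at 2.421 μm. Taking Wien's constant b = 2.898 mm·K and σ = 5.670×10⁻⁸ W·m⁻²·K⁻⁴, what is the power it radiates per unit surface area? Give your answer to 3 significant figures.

I ≈ 1.16×10⁵ W/m²

Wien's law: T = b/λ_max = 2.898×10⁻³/2.421×10⁻⁶ = 1197.03 K.
Then I = σT⁴ = 5.670×10⁻⁸×(1197.03)⁴ = 1.16×10⁵ W/m².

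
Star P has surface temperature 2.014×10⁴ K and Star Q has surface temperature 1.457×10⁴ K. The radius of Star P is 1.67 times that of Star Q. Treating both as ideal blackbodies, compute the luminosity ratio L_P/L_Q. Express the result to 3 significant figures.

L ∝ R²T⁴, so L_P/L_Q = (R_P/R_Q)²(T_P/T_Q)⁴ = (1.67)² × (2.014×10⁴/1.457×10⁴)⁴ = 2.7889 × 3.65090 = 10.2.

L_P/L_Q ≈ 10.2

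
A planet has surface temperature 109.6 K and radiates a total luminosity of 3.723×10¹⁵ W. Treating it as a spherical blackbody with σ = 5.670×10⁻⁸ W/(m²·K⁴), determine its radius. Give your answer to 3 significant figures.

L = 4πR²σT⁴ ⇒ R = √(L/(4πσT⁴)).
σT⁴ = 8.18136 W/m², so R = √(3.723×10¹⁵/(4π×8.18136)) = 6.02×10⁶ m.

R ≈ 6.02×10⁶ m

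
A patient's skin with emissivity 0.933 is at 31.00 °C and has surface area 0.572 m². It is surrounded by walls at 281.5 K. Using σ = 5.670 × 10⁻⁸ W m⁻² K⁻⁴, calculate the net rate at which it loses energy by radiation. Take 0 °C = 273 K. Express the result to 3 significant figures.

T = 31.00 °C + 273 = 304.00 K.
Area A = 0.572 m².
Net radiated power P_net = εσA(T⁴ − T₀⁴) = 0.933×5.670×10⁻⁸×0.572×(304.00⁴ − 281.5⁴).
T⁴ − T₀⁴ = 8.54072×10⁹ − 6.27933×10⁹ = 2.26139×10⁹ K⁴, so P_net = 68.4 W.

Net loss ≈ 68.4 W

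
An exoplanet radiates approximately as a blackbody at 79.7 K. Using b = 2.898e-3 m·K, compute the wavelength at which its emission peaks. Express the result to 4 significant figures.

λ_max ≈ 36.36 μm

Wien's displacement law: λ_max = b/T = (2.898×10⁻³ m·K)/(79.7 K) = 3.6361×10⁻⁵ m.
That is 36.36 μm, in the infrared range.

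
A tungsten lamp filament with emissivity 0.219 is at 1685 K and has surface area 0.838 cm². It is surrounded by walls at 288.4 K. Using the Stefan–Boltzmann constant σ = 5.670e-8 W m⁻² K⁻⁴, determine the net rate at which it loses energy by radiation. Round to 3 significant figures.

Area A = 0.838 cm² = 8.38×10⁻⁵ m².
Net radiated power P_net = εσA(T⁴ − T₀⁴) = 0.219×5.670×10⁻⁸×8.38×10⁻⁵×(1685⁴ − 288.4⁴).
T⁴ − T₀⁴ = 8.06120×10¹² − 6.91801×10⁹ = 8.05428×10¹² K⁴, so P_net = 8.38 W.

Net loss ≈ 8.38 W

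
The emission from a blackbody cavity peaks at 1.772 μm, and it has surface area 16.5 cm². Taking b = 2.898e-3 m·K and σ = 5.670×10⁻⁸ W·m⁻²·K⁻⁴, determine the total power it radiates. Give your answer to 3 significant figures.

P ≈ 669 W

Wien's law: T = b/λ_max = 2.898×10⁻³/1.772×10⁻⁶ = 1635.44 K.
Area A = 16.5 cm² = 1.65×10⁻³ m².
Then P = σAT⁴ = 5.670×10⁻⁸×1.65×10⁻³×(1635.44)⁴ = 669 W.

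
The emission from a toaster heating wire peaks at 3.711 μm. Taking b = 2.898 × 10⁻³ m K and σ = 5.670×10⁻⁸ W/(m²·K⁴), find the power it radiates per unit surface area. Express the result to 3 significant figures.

Wien's law: T = b/λ_max = 2.898×10⁻³/3.711×10⁻⁶ = 780.922 K.
Then I = σT⁴ = 5.670×10⁻⁸×(780.922)⁴ = 2.11×10⁴ W/m².

I ≈ 2.11×10⁴ W/m²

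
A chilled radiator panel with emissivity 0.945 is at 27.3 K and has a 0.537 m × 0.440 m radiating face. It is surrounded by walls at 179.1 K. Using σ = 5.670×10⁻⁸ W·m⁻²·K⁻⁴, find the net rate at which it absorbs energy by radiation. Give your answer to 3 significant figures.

Area A = 0.537 × 0.440 = 0.23628 m².
Net radiated power P_net = εσA(T⁴ − T₀⁴) = 0.945×5.670×10⁻⁸×0.23628×(27.3⁴ − 179.1⁴).
T⁴ − T₀⁴ = 5.55457×10⁵ − 1.02892×10⁹ = -1.02836×10⁹ K⁴, so P_net = -13.0 W — negative, meaning a net gain of 13.0 W.

Net gain ≈ 13.0 W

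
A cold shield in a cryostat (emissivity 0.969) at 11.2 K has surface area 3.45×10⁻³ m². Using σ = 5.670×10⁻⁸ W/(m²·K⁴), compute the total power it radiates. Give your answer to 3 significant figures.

Area A = 3.45×10⁻³ m².
P = εσAT⁴ = 0.969 × 5.670×10⁻⁸ × 3.45×10⁻³ × (11.2)⁴ = 2.98×10⁻⁶ W.

P ≈ 2.98×10⁻⁶ W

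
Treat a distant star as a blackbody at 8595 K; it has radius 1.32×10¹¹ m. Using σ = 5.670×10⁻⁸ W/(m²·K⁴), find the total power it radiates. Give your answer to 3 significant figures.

P ≈ 6.78×10³¹ W

Surface area A = 4πR² = 4π(1.32×10¹¹ m)² = 2.18956×10²³ m².
P = σAT⁴ = 5.670×10⁻⁸ × 2.18956×10²³ × (8595)⁴ = 6.78×10³¹ W.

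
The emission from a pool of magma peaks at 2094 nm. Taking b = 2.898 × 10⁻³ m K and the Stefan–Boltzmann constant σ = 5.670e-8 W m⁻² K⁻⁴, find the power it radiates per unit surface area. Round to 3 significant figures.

Wien's law: T = b/λ_max = 2.898×10⁻³/2.094×10⁻⁶ = 1383.95 K.
Then I = σT⁴ = 5.670×10⁻⁸×(1383.95)⁴ = 2.08×10⁵ W/m².

I ≈ 2.08×10⁵ W/m²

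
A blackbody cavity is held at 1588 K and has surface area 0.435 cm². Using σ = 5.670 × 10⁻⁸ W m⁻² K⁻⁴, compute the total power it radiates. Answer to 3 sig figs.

Area A = 0.435 cm² = 4.35×10⁻⁵ m².
P = σAT⁴ = 5.670×10⁻⁸ × 4.35×10⁻⁵ × (1588)⁴ = 15.7 W.

P ≈ 15.7 W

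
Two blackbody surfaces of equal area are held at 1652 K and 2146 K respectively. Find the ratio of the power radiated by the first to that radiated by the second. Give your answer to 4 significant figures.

P₁/P₂ ≈ 0.3512

With equal areas, P₁/P₂ = (T₁/T₂)⁴ = (1652/2146)⁴ = 0.3512.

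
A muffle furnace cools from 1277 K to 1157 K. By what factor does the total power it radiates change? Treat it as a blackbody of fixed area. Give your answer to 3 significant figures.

P₂/P₁ ≈ 0.674

P ∝ T⁴, so P₂/P₁ = (T₂/T₁)⁴ = (1157/1277)⁴ = (0.906030)⁴ = 0.674.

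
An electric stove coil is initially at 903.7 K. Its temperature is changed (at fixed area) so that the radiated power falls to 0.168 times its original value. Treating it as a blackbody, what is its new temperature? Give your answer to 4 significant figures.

P ∝ T⁴, so T₂/T₁ = (P₂/P₁)^(1/4) = (0.168)^(1/4) = 0.640217.
T₂ = 903.7 × 0.640217 = 578.6 K.

T₂ ≈ 578.6 K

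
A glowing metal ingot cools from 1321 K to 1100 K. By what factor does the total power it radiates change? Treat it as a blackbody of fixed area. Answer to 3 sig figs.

P ∝ T⁴, so P₂/P₁ = (T₂/T₁)⁴ = (1100/1321)⁴ = (0.832702)⁴ = 0.481.

P₂/P₁ ≈ 0.481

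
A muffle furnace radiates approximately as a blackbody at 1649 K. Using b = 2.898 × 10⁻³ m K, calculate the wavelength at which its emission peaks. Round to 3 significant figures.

Wien's displacement law: λ_max = b/T = (2.898×10⁻³ m·K)/(1649 K) = 1.757×10⁻⁶ m.
That is 1.76×10³ nm, in the infrared range.

λ_max ≈ 1.76×10³ nm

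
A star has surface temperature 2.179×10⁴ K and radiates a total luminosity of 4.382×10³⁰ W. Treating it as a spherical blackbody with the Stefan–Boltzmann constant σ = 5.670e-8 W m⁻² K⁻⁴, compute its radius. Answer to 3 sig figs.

L = 4πR²σT⁴ ⇒ R = √(L/(4πσT⁴)).
σT⁴ = 1.27824×10¹⁰ W/m², so R = √(4.382×10³⁰/(4π×1.27824×10¹⁰)) = 5.22×10⁹ m.

R ≈ 5.22×10⁹ m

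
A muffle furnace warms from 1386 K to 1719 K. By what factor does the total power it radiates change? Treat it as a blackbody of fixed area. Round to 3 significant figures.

P ∝ T⁴, so P₂/P₁ = (T₂/T₁)⁴ = (1719/1386)⁴ = (1.24026)⁴ = 2.37.

P₂/P₁ ≈ 2.37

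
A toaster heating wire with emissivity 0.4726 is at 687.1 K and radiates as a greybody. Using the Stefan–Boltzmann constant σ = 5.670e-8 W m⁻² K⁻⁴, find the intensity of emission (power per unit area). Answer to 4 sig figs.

Stefan–Boltzmann: I = εσT⁴ = 0.4726 × 5.670×10⁻⁸ × (687.1)⁴ = 5973 W/m².

I ≈ 5973 W/m²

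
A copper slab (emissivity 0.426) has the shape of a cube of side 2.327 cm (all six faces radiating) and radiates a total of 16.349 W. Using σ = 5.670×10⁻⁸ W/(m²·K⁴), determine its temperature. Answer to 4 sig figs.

Area A = 6s² = 6×(0.02327 m)² = 3.24896×10⁻³ m².
P = εσAT⁴ ⇒ T = (P/(εσA))^(1/4) = (16.349/(0.426×5.670×10⁻⁸×3.24896×10⁻³))^(1/4) = 675.6 K.

T ≈ 675.6 K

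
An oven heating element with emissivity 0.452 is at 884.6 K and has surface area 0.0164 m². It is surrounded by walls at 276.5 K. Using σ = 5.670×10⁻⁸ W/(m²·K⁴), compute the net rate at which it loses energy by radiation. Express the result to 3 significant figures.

Net loss ≈ 255 W

Area A = 0.0164 m².
Net radiated power P_net = εσA(T⁴ − T₀⁴) = 0.452×5.670×10⁻⁸×0.0164×(884.6⁴ − 276.5⁴).
T⁴ − T₀⁴ = 6.12333×10¹¹ − 5.84495×10⁹ = 6.06488×10¹¹ K⁴, so P_net = 255 W.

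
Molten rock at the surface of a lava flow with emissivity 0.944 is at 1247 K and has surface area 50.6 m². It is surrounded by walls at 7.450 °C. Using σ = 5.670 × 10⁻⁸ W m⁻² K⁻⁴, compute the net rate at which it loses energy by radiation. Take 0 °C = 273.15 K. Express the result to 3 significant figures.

Surroundings: T = 7.450 °C + 273.15 = 280.600 K.
Area A = 50.6 m².
Net radiated power P_net = εσA(T⁴ − T₀⁴) = 0.944×5.670×10⁻⁸×50.6×(1247⁴ − 280.600⁴).
T⁴ − T₀⁴ = 2.41805×10¹² − 6.19941×10⁹ = 2.41185×10¹² K⁴, so P_net = 6.53×10⁶ W.

Net loss ≈ 6.53×10⁶ W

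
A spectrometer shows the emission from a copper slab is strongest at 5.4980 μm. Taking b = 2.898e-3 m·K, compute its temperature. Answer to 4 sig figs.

T ≈ 527.1 K

Wien's law gives T = b/λ_max = (2.898×10⁻³ m·K)/(5.4980×10⁻⁶ m) = 527.1 K.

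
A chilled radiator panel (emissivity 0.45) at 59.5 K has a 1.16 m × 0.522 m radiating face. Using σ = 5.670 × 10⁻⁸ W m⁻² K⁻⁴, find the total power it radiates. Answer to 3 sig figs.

P ≈ 0.194 W

Area A = 1.16 × 0.522 = 0.60552 m².
P = εσAT⁴ = 0.45 × 5.670×10⁻⁸ × 0.60552 × (59.5)⁴ = 0.194 W.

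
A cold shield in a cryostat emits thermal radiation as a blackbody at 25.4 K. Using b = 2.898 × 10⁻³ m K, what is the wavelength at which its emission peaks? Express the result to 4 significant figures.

λ_max ≈ 114.1 μm

Wien's displacement law: λ_max = b/T = (2.898×10⁻³ m·K)/(25.4 K) = 1.1409×10⁻⁴ m.
That is 114.1 μm, in the infrared range.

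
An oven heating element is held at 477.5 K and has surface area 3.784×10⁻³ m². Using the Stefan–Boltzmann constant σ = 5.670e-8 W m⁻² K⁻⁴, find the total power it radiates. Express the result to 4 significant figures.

P ≈ 11.15 W

Area A = 3.784×10⁻³ m².
P = σAT⁴ = 5.670×10⁻⁸ × 3.784×10⁻³ × (477.5)⁴ = 11.15 W.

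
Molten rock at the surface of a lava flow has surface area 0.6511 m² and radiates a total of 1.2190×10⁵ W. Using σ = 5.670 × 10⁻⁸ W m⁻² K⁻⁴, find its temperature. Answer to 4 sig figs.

T ≈ 1348 K

Area A = 0.6511 m².
P = σAT⁴ ⇒ T = (P/(σA))^(1/4) = (1.2190×10⁵/(5.670×10⁻⁸×0.6511))^(1/4) = 1348 K.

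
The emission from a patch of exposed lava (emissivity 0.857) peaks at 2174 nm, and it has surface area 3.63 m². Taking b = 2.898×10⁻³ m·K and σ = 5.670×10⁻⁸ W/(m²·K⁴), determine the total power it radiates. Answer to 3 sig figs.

Wien's law: T = b/λ_max = 2.898×10⁻³/2.174×10⁻⁶ = 1333.03 K.
Area A = 3.63 m².
Then P = εσAT⁴ = 0.857×5.670×10⁻⁸×3.63×(1333.03)⁴ = 5.57×10⁵ W.

P ≈ 5.57×10⁵ W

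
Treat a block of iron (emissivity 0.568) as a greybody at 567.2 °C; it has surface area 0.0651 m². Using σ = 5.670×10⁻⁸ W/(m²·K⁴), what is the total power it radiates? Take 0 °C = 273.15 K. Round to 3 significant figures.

P ≈ 1.05×10³ W

T = 567.2 °C + 273.15 = 840.35 K.
Area A = 0.0651 m².
P = εσAT⁴ = 0.568 × 5.670×10⁻⁸ × 0.0651 × (840.35)⁴ = 1.05×10³ W.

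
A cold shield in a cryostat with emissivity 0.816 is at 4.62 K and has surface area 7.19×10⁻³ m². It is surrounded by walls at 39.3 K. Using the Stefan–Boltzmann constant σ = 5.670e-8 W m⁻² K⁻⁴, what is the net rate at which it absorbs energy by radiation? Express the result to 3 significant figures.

Area A = 7.19×10⁻³ m².
Net radiated power P_net = εσA(T⁴ − T₀⁴) = 0.816×5.670×10⁻⁸×7.19×10⁻³×(4.62⁴ − 39.3⁴).
T⁴ − T₀⁴ = 455.583 − 2.38545×10⁶ = -2.38499×10⁶ K⁴, so P_net = -7.93×10⁻⁴ W — negative, meaning a net gain of 7.93×10⁻⁴ W.

Net gain ≈ 7.93×10⁻⁴ W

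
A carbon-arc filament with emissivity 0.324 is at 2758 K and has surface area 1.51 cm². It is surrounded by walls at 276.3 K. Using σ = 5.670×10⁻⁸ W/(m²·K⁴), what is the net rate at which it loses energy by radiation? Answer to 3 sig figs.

Net loss ≈ 160 W

Area A = 1.51 cm² = 1.51×10⁻⁴ m².
Net radiated power P_net = εσA(T⁴ − T₀⁴) = 0.324×5.670×10⁻⁸×1.51×10⁻⁴×(2758⁴ − 276.3⁴).
T⁴ − T₀⁴ = 5.78598×10¹³ − 5.82805×10⁹ = 5.78540×10¹³ K⁴, so P_net = 160 W.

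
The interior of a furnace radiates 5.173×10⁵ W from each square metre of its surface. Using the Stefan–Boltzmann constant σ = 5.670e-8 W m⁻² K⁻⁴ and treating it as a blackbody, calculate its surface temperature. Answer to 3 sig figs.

I = σT⁴, so T = (I/σ)^(1/4) = (5.173×10⁵/(5.670×10⁻⁸))^(1/4) = 1.74×10³ K.

T ≈ 1.74×10³ K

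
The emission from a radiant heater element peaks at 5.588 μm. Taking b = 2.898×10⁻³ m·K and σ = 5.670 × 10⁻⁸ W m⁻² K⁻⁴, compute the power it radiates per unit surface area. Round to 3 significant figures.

I ≈ 4.10×10³ W/m²

Wien's law: T = b/λ_max = 2.898×10⁻³/5.588×10⁻⁶ = 518.611 K.
Then I = σT⁴ = 5.670×10⁻⁸×(518.611)⁴ = 4.10×10³ W/m².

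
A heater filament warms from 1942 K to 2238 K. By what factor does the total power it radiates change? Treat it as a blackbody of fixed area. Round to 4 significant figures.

P₂/P₁ ≈ 1.764

P ∝ T⁴, so P₂/P₁ = (T₂/T₁)⁴ = (2238/1942)⁴ = (1.15242)⁴ = 1.764.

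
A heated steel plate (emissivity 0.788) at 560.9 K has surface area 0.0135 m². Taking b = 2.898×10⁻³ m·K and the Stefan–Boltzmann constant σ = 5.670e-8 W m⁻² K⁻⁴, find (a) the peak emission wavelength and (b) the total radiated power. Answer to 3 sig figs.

(a) λ_max = b/T = 2.898×10⁻³/560.9 = 5.167×10⁻⁶ m = 5.17 μm.
Area A = 0.0135 m².
(b) P = εσAT⁴ = 0.788×5.670×10⁻⁸×0.0135×(560.9)⁴ = 59.7 W.

λ_max ≈ 5.17 μm; P ≈ 59.7 W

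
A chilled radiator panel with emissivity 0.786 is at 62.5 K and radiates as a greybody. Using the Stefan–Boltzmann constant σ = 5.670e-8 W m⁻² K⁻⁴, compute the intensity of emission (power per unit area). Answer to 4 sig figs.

Stefan–Boltzmann: I = εσT⁴ = 0.786 × 5.670×10⁻⁸ × (62.5)⁴ = 0.6800 W/m².

I ≈ 0.6800 W/m²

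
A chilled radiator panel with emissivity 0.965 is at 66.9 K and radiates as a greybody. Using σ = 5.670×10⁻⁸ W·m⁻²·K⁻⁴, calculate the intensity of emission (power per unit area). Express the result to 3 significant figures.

Stefan–Boltzmann: I = εσT⁴ = 0.965 × 5.670×10⁻⁸ × (66.9)⁴ = 1.10 W/m².

I ≈ 1.10 W/m²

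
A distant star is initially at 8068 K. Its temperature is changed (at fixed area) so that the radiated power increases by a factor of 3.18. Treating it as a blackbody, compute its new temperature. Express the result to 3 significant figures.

T₂ ≈ 1.08×10⁴ K

P ∝ T⁴, so T₂/T₁ = (P₂/P₁)^(1/4) = (3.18)^(1/4) = 1.33539.
T₂ = 8068 × 1.33539 = 1.08×10⁴ K.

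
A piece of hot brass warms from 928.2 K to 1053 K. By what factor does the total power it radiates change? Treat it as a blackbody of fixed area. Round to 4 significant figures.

P ∝ T⁴, so P₂/P₁ = (T₂/T₁)⁴ = (1053/928.2)⁴ = (1.13445)⁴ = 1.656.

P₂/P₁ ≈ 1.656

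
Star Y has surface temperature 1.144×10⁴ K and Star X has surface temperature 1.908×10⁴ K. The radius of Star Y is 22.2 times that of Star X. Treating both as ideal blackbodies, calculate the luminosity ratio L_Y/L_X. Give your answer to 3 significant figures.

L ∝ R²T⁴, so L_Y/L_X = (R_Y/R_X)²(T_Y/T_X)⁴ = (22.2)² × (1.144×10⁴/1.908×10⁴)⁴ = 492.84 × 0.129238 = 63.7.

L_Y/L_X ≈ 63.7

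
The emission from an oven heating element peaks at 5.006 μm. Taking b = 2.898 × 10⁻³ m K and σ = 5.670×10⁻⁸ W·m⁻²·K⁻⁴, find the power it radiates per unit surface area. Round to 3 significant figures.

Wien's law: T = b/λ_max = 2.898×10⁻³/5.006×10⁻⁶ = 578.905 K.
Then I = σT⁴ = 5.670×10⁻⁸×(578.905)⁴ = 6.37×10³ W/m².

I ≈ 6.37×10³ W/m²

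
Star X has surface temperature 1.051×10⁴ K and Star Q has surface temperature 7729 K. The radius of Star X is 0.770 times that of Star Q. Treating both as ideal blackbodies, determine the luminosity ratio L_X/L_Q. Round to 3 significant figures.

L ∝ R²T⁴, so L_X/L_Q = (R_X/R_Q)²(T_X/T_Q)⁴ = (0.770)² × (1.051×10⁴/7729)⁴ = 0.5929 × 3.41915 = 2.03.

L_X/L_Q ≈ 2.03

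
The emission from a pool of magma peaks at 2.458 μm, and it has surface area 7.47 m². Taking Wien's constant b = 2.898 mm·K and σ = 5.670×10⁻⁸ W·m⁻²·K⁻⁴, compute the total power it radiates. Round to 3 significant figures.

Wien's law: T = b/λ_max = 2.898×10⁻³/2.458×10⁻⁶ = 1179.01 K.
Area A = 7.47 m².
Then P = σAT⁴ = 5.670×10⁻⁸×7.47×(1179.01)⁴ = 8.18×10⁵ W.

P ≈ 8.18×10⁵ W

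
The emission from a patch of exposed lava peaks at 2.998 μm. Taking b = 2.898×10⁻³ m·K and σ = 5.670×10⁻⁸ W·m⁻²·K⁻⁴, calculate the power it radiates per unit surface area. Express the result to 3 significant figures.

Wien's law: T = b/λ_max = 2.898×10⁻³/2.998×10⁻⁶ = 966.644 K.
Then I = σT⁴ = 5.670×10⁻⁸×(966.644)⁴ = 4.95×10⁴ W/m².

I ≈ 4.95×10⁴ W/m²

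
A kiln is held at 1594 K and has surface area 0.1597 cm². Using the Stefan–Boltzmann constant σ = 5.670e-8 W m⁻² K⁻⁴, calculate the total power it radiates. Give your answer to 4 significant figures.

Area A = 0.1597 cm² = 1.597×10⁻⁵ m².
P = σAT⁴ = 5.670×10⁻⁸ × 1.597×10⁻⁵ × (1594)⁴ = 5.846 W.

P ≈ 5.846 W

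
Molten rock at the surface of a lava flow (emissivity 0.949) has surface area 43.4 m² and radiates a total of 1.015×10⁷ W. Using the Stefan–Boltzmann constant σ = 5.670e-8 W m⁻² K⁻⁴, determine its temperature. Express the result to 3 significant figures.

Area A = 43.4 m².
P = εσAT⁴ ⇒ T = (P/(εσA))^(1/4) = (1.015×10⁷/(0.949×5.670×10⁻⁸×43.4))^(1/4) = 1.44×10³ K.

T ≈ 1.44×10³ K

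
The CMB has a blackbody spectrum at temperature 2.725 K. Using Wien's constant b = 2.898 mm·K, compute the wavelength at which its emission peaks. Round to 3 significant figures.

λ_max ≈ 1.06 mm

Wien's displacement law: λ_max = b/T = (2.898×10⁻³ m·K)/(2.725 K) = 1.063×10⁻³ m.
That is 1.06 mm, in the microwave range.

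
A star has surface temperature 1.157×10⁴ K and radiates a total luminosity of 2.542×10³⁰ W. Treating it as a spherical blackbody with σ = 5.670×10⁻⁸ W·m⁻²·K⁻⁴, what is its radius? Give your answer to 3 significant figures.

R ≈ 1.41×10¹⁰ m

L = 4πR²σT⁴ ⇒ R = √(L/(4πσT⁴)).
σT⁴ = 1.01605×10⁹ W/m², so R = √(2.542×10³⁰/(4π×1.01605×10⁹)) = 1.41×10¹⁰ m.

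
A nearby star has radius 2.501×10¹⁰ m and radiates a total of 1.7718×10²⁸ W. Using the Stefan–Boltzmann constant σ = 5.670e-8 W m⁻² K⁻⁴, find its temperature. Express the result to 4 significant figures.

T ≈ 2511 K

Surface area A = 4πR² = 4π(2.501×10¹⁰ m)² = 7.86027×10²¹ m².
P = σAT⁴ ⇒ T = (P/(σA))^(1/4) = (1.7718×10²⁸/(5.670×10⁻⁸×7.86027×10²¹))^(1/4) = 2511 K.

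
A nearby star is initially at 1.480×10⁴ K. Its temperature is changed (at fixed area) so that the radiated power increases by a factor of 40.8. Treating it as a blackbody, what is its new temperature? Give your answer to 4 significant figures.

P ∝ T⁴, so T₂/T₁ = (P₂/P₁)^(1/4) = (40.8)^(1/4) = 2.52735.
T₂ = 1.480×10⁴ × 2.52735 = 3.740×10⁴ K.

T₂ ≈ 3.740×10⁴ K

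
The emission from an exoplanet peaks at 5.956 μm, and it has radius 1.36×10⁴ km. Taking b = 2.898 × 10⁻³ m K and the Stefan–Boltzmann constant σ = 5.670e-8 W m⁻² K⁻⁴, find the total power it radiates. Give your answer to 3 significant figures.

P ≈ 7.39×10¹⁸ W

Wien's law: T = b/λ_max = 2.898×10⁻³/5.956×10⁻⁶ = 486.568 K.
Surface area A = 4πR² = 4π(1.36×10⁷ m)² = 2.32428×10¹⁵ m².
Then P = σAT⁴ = 5.670×10⁻⁸×2.32428×10¹⁵×(486.568)⁴ = 7.39×10¹⁸ W.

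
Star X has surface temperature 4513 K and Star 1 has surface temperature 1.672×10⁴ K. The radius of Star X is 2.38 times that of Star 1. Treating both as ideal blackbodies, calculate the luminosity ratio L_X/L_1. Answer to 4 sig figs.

L ∝ R²T⁴, so L_X/L_1 = (R_X/R_1)²(T_X/T_1)⁴ = (2.38)² × (4513/1.672×10⁴)⁴ = 5.6644 × 5.30782×10⁻³ = 0.03007.

L_X/L_1 ≈ 0.03007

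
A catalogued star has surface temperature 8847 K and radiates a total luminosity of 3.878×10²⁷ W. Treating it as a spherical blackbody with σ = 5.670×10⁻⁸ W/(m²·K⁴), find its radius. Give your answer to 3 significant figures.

L = 4πR²σT⁴ ⇒ R = √(L/(4πσT⁴)).
σT⁴ = 3.47350×10⁸ W/m², so R = √(3.878×10²⁷/(4π×3.47350×10⁸)) = 9.43×10⁸ m.

R ≈ 9.43×10⁸ m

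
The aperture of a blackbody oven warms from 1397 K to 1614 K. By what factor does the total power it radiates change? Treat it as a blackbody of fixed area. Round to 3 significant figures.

P ∝ T⁴, so P₂/P₁ = (T₂/T₁)⁴ = (1614/1397)⁴ = (1.15533)⁴ = 1.78.

P₂/P₁ ≈ 1.78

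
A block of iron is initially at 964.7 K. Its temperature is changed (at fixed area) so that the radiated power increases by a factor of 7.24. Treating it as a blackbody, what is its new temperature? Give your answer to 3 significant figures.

P ∝ T⁴, so T₂/T₁ = (P₂/P₁)^(1/4) = (7.24)^(1/4) = 1.64034.
T₂ = 964.7 × 1.64034 = 1.58×10³ K.

T₂ ≈ 1.58×10³ K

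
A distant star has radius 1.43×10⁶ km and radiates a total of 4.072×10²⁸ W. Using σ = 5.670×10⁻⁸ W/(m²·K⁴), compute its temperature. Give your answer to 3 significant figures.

Surface area A = 4πR² = 4π(1.43×10⁹ m)² = 2.56970×10¹⁹ m².
P = σAT⁴ ⇒ T = (P/(σA))^(1/4) = (4.072×10²⁸/(5.670×10⁻⁸×2.56970×10¹⁹))^(1/4) = 1.29×10⁴ K.

T ≈ 1.29×10⁴ K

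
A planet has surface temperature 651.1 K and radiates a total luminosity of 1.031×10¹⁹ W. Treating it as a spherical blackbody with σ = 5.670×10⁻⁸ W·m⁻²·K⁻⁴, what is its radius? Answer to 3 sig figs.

L = 4πR²σT⁴ ⇒ R = √(L/(4πσT⁴)).
σT⁴ = 10190.0 W/m², so R = √(1.031×10¹⁹/(4π×10190.0)) = 8.97×10⁶ m.

R ≈ 8.97×10⁶ m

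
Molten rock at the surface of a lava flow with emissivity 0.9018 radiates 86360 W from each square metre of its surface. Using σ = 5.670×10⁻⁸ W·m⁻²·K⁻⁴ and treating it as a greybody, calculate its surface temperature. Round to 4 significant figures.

I = εσT⁴, so T = (I/εσ)^(1/4) = (86360/(0.9018×5.670×10⁻⁸))^(1/4) = 1140 K.

T ≈ 1140 K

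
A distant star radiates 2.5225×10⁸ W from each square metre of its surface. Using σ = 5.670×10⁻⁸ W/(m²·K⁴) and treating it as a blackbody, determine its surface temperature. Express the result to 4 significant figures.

I = σT⁴, so T = (I/σ)^(1/4) = (2.5225×10⁸/(5.670×10⁻⁸))^(1/4) = 8167 K.

T ≈ 8167 K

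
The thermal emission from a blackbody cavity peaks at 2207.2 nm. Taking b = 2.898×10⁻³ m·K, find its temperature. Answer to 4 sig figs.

T ≈ 1313 K

Wien's law gives T = b/λ_max = (2.898×10⁻³ m·K)/(2.2072×10⁻⁶ m) = 1313 K.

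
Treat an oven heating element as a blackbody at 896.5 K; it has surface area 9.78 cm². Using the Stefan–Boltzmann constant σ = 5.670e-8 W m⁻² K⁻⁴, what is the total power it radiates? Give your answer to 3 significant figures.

Area A = 9.78 cm² = 9.78×10⁻⁴ m².
P = σAT⁴ = 5.670×10⁻⁸ × 9.78×10⁻⁴ × (896.5)⁴ = 35.8 W.

P ≈ 35.8 W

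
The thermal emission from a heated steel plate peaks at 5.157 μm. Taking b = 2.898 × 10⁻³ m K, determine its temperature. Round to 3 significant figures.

Wien's law gives T = b/λ_max = (2.898×10⁻³ m·K)/(5.157×10⁻⁶ m) = 562 K.

T ≈ 562 K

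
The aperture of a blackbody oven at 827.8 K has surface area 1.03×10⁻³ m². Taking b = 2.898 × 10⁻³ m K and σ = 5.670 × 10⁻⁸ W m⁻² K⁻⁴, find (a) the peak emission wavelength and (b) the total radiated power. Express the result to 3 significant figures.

(a) λ_max = b/T = 2.898×10⁻³/827.8 = 3.501×10⁻⁶ m = 3.50 μm.
Area A = 1.03×10⁻³ m².
(b) P = σAT⁴ = 5.670×10⁻⁸×1.03×10⁻³×(827.8)⁴ = 27.4 W.

λ_max ≈ 3.50 μm; P ≈ 27.4 W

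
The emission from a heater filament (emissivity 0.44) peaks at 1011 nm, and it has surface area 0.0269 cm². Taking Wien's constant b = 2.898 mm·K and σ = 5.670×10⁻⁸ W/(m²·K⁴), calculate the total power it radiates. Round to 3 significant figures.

Wien's law: T = b/λ_max = 2.898×10⁻³/1.011×10⁻⁶ = 2866.47 K.
Area A = 0.0269 cm² = 2.69×10⁻⁶ m².
Then P = εσAT⁴ = 0.44×5.670×10⁻⁸×2.69×10⁻⁶×(2866.47)⁴ = 4.53 W.

P ≈ 4.53 W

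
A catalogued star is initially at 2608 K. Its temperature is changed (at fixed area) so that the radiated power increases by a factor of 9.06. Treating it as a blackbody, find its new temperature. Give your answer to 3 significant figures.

P ∝ T⁴, so T₂/T₁ = (P₂/P₁)^(1/4) = (9.06)^(1/4) = 1.73493.
T₂ = 2608 × 1.73493 = 4.52×10³ K.

T₂ ≈ 4.52×10³ K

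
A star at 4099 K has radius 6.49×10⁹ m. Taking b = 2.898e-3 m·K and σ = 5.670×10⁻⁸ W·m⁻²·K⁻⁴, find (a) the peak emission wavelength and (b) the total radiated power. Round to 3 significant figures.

(a) λ_max = b/T = 2.898×10⁻³/4099 = 7.070×10⁻⁷ m = 0.707 μm.
Surface area A = 4πR² = 4π(6.49×10⁹ m)² = 5.29297×10²⁰ m².
(b) P = σAT⁴ = 5.670×10⁻⁸×5.29297×10²⁰×(4099)⁴ = 8.47×10²⁷ W.

λ_max ≈ 0.707 μm; P ≈ 8.47×10²⁷ W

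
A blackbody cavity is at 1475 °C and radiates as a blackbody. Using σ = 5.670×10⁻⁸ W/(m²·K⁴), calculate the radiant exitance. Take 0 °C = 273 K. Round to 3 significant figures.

T = 1475 °C + 273 = 1748 K.
Stefan–Boltzmann: I = σT⁴ = 5.670×10⁻⁸ × (1748)⁴ = 5.29×10⁵ W/m².

I ≈ 5.29×10⁵ W/m²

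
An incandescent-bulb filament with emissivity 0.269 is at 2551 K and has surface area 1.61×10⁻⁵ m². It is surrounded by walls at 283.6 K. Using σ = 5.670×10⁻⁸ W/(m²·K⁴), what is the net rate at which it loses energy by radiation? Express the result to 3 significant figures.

Area A = 1.61×10⁻⁵ m².
Net radiated power P_net = εσA(T⁴ − T₀⁴) = 0.269×5.670×10⁻⁸×1.61×10⁻⁵×(2551⁴ − 283.6⁴).
T⁴ − T₀⁴ = 4.23489×10¹³ − 6.46882×10⁹ = 4.23424×10¹³ K⁴, so P_net = 10.4 W.

Net loss ≈ 10.4 W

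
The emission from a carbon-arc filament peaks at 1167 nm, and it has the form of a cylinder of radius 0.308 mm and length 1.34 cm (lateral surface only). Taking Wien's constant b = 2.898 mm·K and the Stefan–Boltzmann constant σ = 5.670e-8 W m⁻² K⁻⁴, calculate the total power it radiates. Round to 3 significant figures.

Wien's law: T = b/λ_max = 2.898×10⁻³/1.167×10⁻⁶ = 2483.29 K.
Lateral area A = 2πrL = 2π×3.08×10⁻⁴×0.0134 = 2.59320×10⁻⁵ m².
Then P = σAT⁴ = 5.670×10⁻⁸×2.59320×10⁻⁵×(2483.29)⁴ = 55.9 W.

P ≈ 55.9 W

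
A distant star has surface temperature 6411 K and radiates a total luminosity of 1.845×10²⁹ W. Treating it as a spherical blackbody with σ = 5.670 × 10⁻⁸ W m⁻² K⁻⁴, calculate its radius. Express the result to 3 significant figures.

L = 4πR²σT⁴ ⇒ R = √(L/(4πσT⁴)).
σT⁴ = 9.57825×10⁷ W/m², so R = √(1.845×10²⁹/(4π×9.57825×10⁷)) = 1.24×10¹⁰ m.

R ≈ 1.24×10¹⁰ m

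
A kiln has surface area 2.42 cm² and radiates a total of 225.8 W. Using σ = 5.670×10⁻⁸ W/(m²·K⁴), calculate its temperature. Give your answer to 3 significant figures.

T ≈ 2.01×10³ K

Area A = 2.42 cm² = 2.42×10⁻⁴ m².
P = σAT⁴ ⇒ T = (P/(σA))^(1/4) = (225.8/(5.670×10⁻⁸×2.42×10⁻⁴))^(1/4) = 2.01×10³ K.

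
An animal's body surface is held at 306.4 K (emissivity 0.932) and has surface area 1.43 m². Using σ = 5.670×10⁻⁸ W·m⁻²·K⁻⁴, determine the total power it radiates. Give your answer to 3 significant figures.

Area A = 1.43 m².
P = εσAT⁴ = 0.932 × 5.670×10⁻⁸ × 1.43 × (306.4)⁴ = 666 W.

P ≈ 666 W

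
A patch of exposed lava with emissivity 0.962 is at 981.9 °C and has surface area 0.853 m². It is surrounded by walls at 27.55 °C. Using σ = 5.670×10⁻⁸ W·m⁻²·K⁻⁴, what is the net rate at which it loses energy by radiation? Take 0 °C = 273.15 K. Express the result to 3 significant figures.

Net loss ≈ 1.15×10⁵ W

T = 981.9 °C + 273.15 = 1255.05 K.
Surroundings: T = 27.55 °C + 273.15 = 300.70 K.
Area A = 0.853 m².
Net radiated power P_net = εσA(T⁴ − T₀⁴) = 0.962×5.670×10⁻⁸×0.853×(1255.05⁴ − 300.70⁴).
T⁴ − T₀⁴ = 2.48110×10¹² − 8.17587×10⁹ = 2.47292×10¹² K⁴, so P_net = 1.15×10⁵ W.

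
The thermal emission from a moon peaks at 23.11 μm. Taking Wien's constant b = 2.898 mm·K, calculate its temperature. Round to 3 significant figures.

T ≈ 125 K

Wien's law gives T = b/λ_max = (2.898×10⁻³ m·K)/(2.311×10⁻⁵ m) = 125 K.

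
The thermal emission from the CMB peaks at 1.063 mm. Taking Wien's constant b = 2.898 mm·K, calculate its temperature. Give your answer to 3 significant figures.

Wien's law gives T = b/λ_max = (2.898×10⁻³ m·K)/(1.063×10⁻³ m) = 2.73 K.

T ≈ 2.73 K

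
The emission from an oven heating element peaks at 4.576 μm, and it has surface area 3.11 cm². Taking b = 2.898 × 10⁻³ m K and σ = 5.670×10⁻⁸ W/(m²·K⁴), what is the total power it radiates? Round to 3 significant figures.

Wien's law: T = b/λ_max = 2.898×10⁻³/4.576×10⁻⁶ = 633.304 K.
Area A = 3.11 cm² = 3.11×10⁻⁴ m².
Then P = σAT⁴ = 5.670×10⁻⁸×3.11×10⁻⁴×(633.304)⁴ = 2.84 W.

P ≈ 2.84 W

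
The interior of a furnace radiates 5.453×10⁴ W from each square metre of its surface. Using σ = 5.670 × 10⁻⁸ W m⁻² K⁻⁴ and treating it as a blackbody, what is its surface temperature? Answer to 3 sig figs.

I = σT⁴, so T = (I/σ)^(1/4) = (5.453×10⁴/(5.670×10⁻⁸))^(1/4) = 990 K.

T ≈ 990 K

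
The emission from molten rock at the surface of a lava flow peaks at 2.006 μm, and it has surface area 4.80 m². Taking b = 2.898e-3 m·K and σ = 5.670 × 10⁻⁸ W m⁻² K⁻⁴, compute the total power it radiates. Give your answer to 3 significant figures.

P ≈ 1.19×10⁶ W

Wien's law: T = b/λ_max = 2.898×10⁻³/2.006×10⁻⁶ = 1444.67 K.
Area A = 4.80 m².
Then P = σAT⁴ = 5.670×10⁻⁸×4.80×(1444.67)⁴ = 1.19×10⁶ W.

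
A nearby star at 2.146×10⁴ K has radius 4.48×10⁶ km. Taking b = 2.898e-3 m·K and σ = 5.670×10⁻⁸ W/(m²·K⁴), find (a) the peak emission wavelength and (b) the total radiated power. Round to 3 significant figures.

(a) λ_max = b/T = 2.898×10⁻³/2.146×10⁴ = 1.350×10⁻⁷ m = 135 nm.
Surface area A = 4πR² = 4π(4.48×10⁹ m)² = 2.52212×10²⁰ m².
(b) P = σAT⁴ = 5.670×10⁻⁸×2.52212×10²⁰×(2.146×10⁴)⁴ = 3.03×10³⁰ W.

λ_max ≈ 135 nm; P ≈ 3.03×10³⁰ W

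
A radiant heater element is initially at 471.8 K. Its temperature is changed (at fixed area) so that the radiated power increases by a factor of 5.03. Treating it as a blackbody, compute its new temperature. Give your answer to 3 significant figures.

T₂ ≈ 707 K

P ∝ T⁴, so T₂/T₁ = (P₂/P₁)^(1/4) = (5.03)^(1/4) = 1.49759.
T₂ = 471.8 × 1.49759 = 707 K.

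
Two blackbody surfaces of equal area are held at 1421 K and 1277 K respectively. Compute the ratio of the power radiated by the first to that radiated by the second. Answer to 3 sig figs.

P₁/P₂ ≈ 1.53

With equal areas, P₁/P₂ = (T₁/T₂)⁴ = (1421/1277)⁴ = 1.53.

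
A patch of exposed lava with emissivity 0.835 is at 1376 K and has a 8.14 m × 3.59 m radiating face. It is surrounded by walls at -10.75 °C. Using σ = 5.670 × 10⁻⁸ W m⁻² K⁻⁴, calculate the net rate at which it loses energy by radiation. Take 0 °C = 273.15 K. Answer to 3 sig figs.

Surroundings: T = -10.75 °C + 273.15 = 262.40 K.
Area A = 8.14 × 3.59 = 29.2226 m².
Net radiated power P_net = εσA(T⁴ − T₀⁴) = 0.835×5.670×10⁻⁸×29.2226×(1376⁴ − 262.40⁴).
T⁴ − T₀⁴ = 3.58487×10¹² − 4.74084×10⁹ = 3.58013×10¹² K⁴, so P_net = 4.95×10⁶ W.

Net loss ≈ 4.95×10⁶ W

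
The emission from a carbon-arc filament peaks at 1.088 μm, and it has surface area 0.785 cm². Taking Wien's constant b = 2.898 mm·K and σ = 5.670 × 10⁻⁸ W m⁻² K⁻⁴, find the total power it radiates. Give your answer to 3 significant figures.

Wien's law: T = b/λ_max = 2.898×10⁻³/1.088×10⁻⁶ = 2663.60 K.
Area A = 0.785 cm² = 7.85×10⁻⁵ m².
Then P = σAT⁴ = 5.670×10⁻⁸×7.85×10⁻⁵×(2663.60)⁴ = 224 W.

P ≈ 224 W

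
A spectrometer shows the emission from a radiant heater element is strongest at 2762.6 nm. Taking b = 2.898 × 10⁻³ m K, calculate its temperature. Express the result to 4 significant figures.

T ≈ 1049 K

Wien's law gives T = b/λ_max = (2.898×10⁻³ m·K)/(2.7626×10⁻⁶ m) = 1049 K.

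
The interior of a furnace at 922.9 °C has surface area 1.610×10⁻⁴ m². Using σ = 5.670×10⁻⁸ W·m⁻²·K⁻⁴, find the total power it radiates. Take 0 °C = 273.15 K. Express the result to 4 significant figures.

P ≈ 18.68 W

T = 922.9 °C + 273.15 = 1196.05 K.
Area A = 1.610×10⁻⁴ m².
P = σAT⁴ = 5.670×10⁻⁸ × 1.610×10⁻⁴ × (1196.05)⁴ = 18.68 W.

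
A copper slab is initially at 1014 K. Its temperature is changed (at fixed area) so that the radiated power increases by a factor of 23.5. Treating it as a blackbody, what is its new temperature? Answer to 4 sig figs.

T₂ ≈ 2233 K

P ∝ T⁴, so T₂/T₁ = (P₂/P₁)^(1/4) = (23.5)^(1/4) = 2.20174.
T₂ = 1014 × 2.20174 = 2233 K.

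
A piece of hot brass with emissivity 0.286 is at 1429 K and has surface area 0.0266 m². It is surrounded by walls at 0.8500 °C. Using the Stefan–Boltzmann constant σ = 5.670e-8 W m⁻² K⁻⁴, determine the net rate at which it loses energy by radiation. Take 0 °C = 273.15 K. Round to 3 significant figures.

Net loss ≈ 1.80×10³ W

Surroundings: T = 0.8500 °C + 273.15 = 274.0000 K.
Area A = 0.0266 m².
Net radiated power P_net = εσA(T⁴ − T₀⁴) = 0.286×5.670×10⁻⁸×0.0266×(1429⁴ − 274.0000⁴).
T⁴ − T₀⁴ = 4.16993×10¹² − 5.63641×10⁹ = 4.16429×10¹² K⁴, so P_net = 1.80×10³ W.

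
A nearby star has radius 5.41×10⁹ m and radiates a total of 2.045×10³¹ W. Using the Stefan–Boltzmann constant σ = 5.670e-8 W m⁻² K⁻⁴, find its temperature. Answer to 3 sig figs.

Surface area A = 4πR² = 4π(5.41×10⁹ m)² = 3.67794×10²⁰ m².
P = σAT⁴ ⇒ T = (P/(σA))^(1/4) = (2.045×10³¹/(5.670×10⁻⁸×3.67794×10²⁰))^(1/4) = 3.15×10⁴ K.

T ≈ 3.15×10⁴ K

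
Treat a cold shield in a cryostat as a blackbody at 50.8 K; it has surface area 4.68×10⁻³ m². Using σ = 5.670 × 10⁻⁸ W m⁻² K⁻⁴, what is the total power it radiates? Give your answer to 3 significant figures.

Area A = 4.68×10⁻³ m².
P = σAT⁴ = 5.670×10⁻⁸ × 4.68×10⁻³ × (50.8)⁴ = 1.77×10⁻³ W.

P ≈ 1.77×10⁻³ W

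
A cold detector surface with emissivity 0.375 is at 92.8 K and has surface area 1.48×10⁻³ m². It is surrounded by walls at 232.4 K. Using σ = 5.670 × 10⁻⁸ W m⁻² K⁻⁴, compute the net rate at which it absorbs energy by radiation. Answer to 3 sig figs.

Net gain ≈ 0.0895 W

Area A = 1.48×10⁻³ m².
Net radiated power P_net = εσA(T⁴ − T₀⁴) = 0.375×5.670×10⁻⁸×1.48×10⁻³×(92.8⁴ − 232.4⁴).
T⁴ − T₀⁴ = 7.41638×10⁷ − 2.91705×10⁹ = -2.84289×10⁹ K⁴, so P_net = -0.0895 W — negative, meaning a net gain of 0.0895 W.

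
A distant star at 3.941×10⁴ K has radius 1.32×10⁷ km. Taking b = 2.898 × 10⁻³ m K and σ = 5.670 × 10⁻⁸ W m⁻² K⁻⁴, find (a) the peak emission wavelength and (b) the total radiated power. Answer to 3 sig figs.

λ_max ≈ 73.5 nm; P ≈ 2.99×10³² W

(a) λ_max = b/T = 2.898×10⁻³/3.941×10⁴ = 7.353×10⁻⁸ m = 73.5 nm.
Surface area A = 4πR² = 4π(1.32×10¹⁰ m)² = 2.18956×10²¹ m².
(b) P = σAT⁴ = 5.670×10⁻⁸×2.18956×10²¹×(3.941×10⁴)⁴ = 2.99×10³² W.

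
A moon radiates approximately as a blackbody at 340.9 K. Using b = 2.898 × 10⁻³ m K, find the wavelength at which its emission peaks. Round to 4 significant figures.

λ_max ≈ 8.501 μm

Wien's displacement law: λ_max = b/T = (2.898×10⁻³ m·K)/(340.9 K) = 8.5010×10⁻⁶ m.
That is 8.501 μm, in the infrared range.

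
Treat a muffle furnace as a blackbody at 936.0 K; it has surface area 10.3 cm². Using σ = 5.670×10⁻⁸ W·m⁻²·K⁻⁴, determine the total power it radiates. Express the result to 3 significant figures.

Area A = 10.3 cm² = 1.03×10⁻³ m².
P = σAT⁴ = 5.670×10⁻⁸ × 1.03×10⁻³ × (936.0)⁴ = 44.8 W.

P ≈ 44.8 W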